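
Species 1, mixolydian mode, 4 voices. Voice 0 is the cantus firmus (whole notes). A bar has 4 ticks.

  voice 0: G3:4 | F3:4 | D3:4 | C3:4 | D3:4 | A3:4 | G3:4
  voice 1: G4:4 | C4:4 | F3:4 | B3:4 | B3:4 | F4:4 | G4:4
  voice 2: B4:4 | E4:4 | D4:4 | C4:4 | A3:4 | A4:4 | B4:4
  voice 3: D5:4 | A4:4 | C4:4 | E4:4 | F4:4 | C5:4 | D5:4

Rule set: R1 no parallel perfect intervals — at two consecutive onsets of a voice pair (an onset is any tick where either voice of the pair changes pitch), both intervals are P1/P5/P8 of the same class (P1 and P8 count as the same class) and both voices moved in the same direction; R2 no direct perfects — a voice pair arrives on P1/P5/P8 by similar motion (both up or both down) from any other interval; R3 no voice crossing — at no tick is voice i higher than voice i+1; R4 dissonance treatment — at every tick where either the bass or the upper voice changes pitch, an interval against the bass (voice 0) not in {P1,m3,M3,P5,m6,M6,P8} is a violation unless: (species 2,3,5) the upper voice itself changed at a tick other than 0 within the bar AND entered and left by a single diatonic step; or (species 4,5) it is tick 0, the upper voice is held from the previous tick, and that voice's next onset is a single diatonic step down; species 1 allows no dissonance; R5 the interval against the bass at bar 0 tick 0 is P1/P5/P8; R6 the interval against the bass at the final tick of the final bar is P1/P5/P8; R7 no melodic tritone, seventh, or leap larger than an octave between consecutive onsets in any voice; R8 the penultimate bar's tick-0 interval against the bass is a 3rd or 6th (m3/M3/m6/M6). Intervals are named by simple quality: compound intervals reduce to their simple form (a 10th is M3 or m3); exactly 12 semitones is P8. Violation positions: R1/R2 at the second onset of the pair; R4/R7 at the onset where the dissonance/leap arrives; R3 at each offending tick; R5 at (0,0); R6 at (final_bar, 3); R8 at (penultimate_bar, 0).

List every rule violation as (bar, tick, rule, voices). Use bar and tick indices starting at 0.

(0, 0, R5, (0, 2))
(1, 0, R2, (0, 1))
(1, 0, R4, (0, 2))
(2, 0, R2, (0, 2))
(2, 0, R2, (1, 3))
(2, 0, R3, (2, 3))
(2, 0, R4, (0, 3))
(2, 1, R3, (2, 3))
(2, 2, R3, (2, 3))
(2, 3, R3, (2, 3))
(3, 0, R1, (0, 2))
(3, 0, R4, (0, 1))
(3, 0, R7, (1,))
(4, 0, R3, (1, 2))
(4, 1, R3, (1, 2))
(4, 2, R3, (1, 2))
(4, 3, R3, (1, 2))
(5, 0, R2, (0, 2))
(5, 0, R2, (1, 3))
(5, 0, R7, (1,))
(5, 0, R8, (0, 2))
(6, 0, R1, (1, 3))
(6, 3, R6, (0, 2))

bar 0: v0=G3 v1=G4 v2=B4 v3=D5 downbeat P5
bar 1: v0=F3 v1=C4 v2=E4 v3=A4 downbeat M3
bar 2: v0=D3 v1=F3 v2=D4 v3=C4 downbeat m7
bar 3: v0=C3 v1=B3 v2=C4 v3=E4 downbeat M3
bar 4: v0=D3 v1=B3 v2=A3 v3=F4 downbeat m3
bar 5: v0=A3 v1=F4 v2=A4 v3=C5 downbeat m3
bar 6: v0=G3 v1=G4 v2=B4 v3=D5 downbeat P5
  -> R5 @ bar 0 tick 0 v(0, 2): opens on M3
  -> R2 @ bar 1 tick 0 v(0, 1): G3/G4 P8 -> F3/C4 P5 similar
  -> R4 @ bar 1 tick 0 v(0, 2): F3/E4 M7 untreated
  -> R2 @ bar 2 tick 0 v(0, 2): F3/E4 M7 -> D3/D4 P8 similar
  -> R2 @ bar 2 tick 0 v(1, 3): C4/A4 M6 -> F3/C4 P5 similar
  -> R3 @ bar 2 tick 0 v(2, 3): D4 above C4
  -> R4 @ bar 2 tick 0 v(0, 3): D3/C4 m7 untreated
  -> R3 @ bar 2 tick 1 v(2, 3): D4 above C4
  -> R3 @ bar 2 tick 2 v(2, 3): D4 above C4
  -> R3 @ bar 2 tick 3 v(2, 3): D4 above C4
  -> R1 @ bar 3 tick 0 v(0, 2): D3/D4 P8 -> C3/C4 P8 similar
  -> R4 @ bar 3 tick 0 v(0, 1): C3/B3 M7 untreated
  -> R7 @ bar 3 tick 0 v(1,): F3->B3 leap 6st
  -> R3 @ bar 4 tick 0 v(1, 2): B3 above A3
  -> R3 @ bar 4 tick 1 v(1, 2): B3 above A3
  -> R3 @ bar 4 tick 2 v(1, 2): B3 above A3
  -> R3 @ bar 4 tick 3 v(1, 2): B3 above A3
  -> R2 @ bar 5 tick 0 v(0, 2): D3/A3 P5 -> A3/A4 P8 similar
  -> R2 @ bar 5 tick 0 v(1, 3): B3/F4 TT -> F4/C5 P5 similar
  -> R7 @ bar 5 tick 0 v(1,): B3->F4 leap 6st
  -> R8 @ bar 5 tick 0 v(0, 2): penult P8 not 3rd/6th
  -> R1 @ bar 6 tick 0 v(1, 3): F4/C5 P5 -> G4/D5 P5 similar
  -> R6 @ bar 6 tick 3 v(0, 2): closes on M3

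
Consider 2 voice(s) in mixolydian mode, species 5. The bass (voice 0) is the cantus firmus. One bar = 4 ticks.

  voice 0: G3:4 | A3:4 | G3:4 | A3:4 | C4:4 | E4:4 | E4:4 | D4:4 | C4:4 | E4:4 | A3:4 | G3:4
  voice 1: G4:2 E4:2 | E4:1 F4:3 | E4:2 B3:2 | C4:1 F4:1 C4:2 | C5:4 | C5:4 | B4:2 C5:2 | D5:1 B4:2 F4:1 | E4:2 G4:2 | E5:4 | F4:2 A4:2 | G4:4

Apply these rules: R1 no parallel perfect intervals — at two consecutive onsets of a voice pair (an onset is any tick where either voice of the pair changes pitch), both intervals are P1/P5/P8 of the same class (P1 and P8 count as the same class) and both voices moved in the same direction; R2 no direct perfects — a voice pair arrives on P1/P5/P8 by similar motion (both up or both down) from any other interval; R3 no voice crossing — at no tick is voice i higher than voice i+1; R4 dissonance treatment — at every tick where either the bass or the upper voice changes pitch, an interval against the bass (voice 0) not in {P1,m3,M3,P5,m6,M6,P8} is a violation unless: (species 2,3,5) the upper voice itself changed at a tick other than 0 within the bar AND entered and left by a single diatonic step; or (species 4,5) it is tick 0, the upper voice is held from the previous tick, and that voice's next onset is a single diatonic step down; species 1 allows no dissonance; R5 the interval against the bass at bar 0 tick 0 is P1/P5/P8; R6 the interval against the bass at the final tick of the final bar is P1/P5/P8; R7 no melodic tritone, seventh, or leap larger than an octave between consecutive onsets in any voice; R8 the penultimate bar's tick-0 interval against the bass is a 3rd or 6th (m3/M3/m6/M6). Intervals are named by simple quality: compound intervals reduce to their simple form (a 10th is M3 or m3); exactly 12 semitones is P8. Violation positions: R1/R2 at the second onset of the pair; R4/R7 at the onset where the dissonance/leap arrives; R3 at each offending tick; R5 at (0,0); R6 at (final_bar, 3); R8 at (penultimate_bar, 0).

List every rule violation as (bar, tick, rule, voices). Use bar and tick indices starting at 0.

bar 0: v0=G3 v1=G4 downbeat P8
bar 1: v0=A3 v1=E4 downbeat P5
bar 2: v0=G3 v1=E4 downbeat M6
bar 3: v0=A3 v1=C4 downbeat m3
bar 4: v0=C4 v1=C5 downbeat P8
bar 5: v0=E4 v1=C5 downbeat m6
bar 6: v0=E4 v1=B4 downbeat P5
bar 7: v0=D4 v1=D5 downbeat P8
bar 8: v0=C4 v1=E4 downbeat M3
bar 9: v0=E4 v1=E5 downbeat P8
bar 10: v0=A3 v1=F4 downbeat m6
bar 11: v0=G3 v1=G4 downbeat P8
  -> R2 @ bar 4 tick 0 v(0, 1): A3/C4 m3 -> C4/C5 P8 similar
  -> R7 @ bar 7 tick 3 v(1,): B4->F4 leap 6st
  -> R2 @ bar 9 tick 0 v(0, 1): C4/G4 P5 -> E4/E5 P8 similar
  -> R7 @ bar 10 tick 0 v(1,): E5->F4 leap 11st
  -> R1 @ bar 11 tick 0 v(0, 1): A3/A4 P8 -> G3/G4 P8 similar

(4, 0, R2, (0, 1))
(7, 3, R7, (1,))
(9, 0, R2, (0, 1))
(10, 0, R7, (1,))
(11, 0, R1, (0, 1))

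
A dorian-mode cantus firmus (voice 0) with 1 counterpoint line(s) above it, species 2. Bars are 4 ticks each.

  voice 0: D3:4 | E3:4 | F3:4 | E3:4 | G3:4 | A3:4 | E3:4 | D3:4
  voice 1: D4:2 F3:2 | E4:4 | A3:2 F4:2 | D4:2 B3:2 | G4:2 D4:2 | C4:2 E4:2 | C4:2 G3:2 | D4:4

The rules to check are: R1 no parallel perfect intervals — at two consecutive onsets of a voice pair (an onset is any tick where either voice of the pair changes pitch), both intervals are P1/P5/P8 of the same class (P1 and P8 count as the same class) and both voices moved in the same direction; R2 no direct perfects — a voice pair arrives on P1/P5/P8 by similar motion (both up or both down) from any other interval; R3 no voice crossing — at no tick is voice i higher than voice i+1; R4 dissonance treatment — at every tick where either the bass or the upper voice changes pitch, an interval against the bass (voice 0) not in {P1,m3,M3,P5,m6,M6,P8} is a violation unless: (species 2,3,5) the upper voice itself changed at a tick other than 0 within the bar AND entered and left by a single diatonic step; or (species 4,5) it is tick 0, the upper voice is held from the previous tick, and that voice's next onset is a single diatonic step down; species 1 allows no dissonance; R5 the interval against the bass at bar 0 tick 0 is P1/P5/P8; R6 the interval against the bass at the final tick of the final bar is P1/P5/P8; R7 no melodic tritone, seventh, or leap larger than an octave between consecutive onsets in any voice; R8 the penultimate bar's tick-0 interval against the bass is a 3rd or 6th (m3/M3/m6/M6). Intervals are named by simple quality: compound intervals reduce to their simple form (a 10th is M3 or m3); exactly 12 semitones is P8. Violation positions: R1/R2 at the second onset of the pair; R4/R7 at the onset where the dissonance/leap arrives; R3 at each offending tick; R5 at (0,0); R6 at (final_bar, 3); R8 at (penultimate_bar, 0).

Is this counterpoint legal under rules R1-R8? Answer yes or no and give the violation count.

bar 0: v0=D3 v1=D4 (P8)
bar 1: v0=E3 v1=E4 (P8)
bar 2: v0=F3 v1=A3 (M3)
bar 3: v0=E3 v1=D4 (m7)
bar 4: v0=G3 v1=G4 (P8)
bar 5: v0=A3 v1=C4 (m3)
bar 6: v0=E3 v1=C4 (m6)
bar 7: v0=D3 v1=D4 (P8)
  R2 @ bar1.0: D3/F3 m3 -> E3/E4 P8 similar
  R7 @ bar1.0: F3->E4 leap 11st
  R4 @ bar3.0: E3/D4 m7 untreated
  R2 @ bar4.0: E3/B3 P5 -> G3/G4 P8 similar

No (4 violations)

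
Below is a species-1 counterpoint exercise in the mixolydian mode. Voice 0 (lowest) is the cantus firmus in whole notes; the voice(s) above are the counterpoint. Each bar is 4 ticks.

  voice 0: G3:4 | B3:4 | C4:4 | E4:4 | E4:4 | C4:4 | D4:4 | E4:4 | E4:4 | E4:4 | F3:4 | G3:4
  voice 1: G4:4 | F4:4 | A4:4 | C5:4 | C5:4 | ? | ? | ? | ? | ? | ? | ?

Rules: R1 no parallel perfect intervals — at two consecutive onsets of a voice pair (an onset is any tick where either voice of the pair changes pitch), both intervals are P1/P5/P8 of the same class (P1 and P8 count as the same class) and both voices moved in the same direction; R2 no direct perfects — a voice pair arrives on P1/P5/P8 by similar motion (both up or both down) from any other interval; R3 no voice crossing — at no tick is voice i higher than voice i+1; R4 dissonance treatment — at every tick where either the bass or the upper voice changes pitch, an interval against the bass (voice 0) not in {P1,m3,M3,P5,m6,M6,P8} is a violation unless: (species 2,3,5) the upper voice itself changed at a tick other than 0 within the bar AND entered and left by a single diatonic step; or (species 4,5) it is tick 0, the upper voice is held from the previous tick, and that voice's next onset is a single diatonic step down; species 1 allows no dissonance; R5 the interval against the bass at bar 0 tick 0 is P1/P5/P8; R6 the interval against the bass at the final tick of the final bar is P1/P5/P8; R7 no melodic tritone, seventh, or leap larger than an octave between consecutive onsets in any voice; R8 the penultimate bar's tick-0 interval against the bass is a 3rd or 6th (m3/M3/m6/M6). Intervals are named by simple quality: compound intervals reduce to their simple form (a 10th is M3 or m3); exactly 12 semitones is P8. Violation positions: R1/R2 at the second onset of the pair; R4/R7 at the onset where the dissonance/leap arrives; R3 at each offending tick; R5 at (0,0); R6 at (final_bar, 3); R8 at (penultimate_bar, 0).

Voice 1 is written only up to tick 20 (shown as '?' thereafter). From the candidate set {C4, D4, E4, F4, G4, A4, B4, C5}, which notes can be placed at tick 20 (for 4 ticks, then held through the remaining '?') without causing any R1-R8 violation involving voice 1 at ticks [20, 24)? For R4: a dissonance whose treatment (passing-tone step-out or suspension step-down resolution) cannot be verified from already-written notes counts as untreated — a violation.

{A4, C5, E4}

C4: violates R2
D4: violates R4,R7
E4: legal
F4: violates R4
G4: violates R2
A4: legal
B4: violates R4
C5: legal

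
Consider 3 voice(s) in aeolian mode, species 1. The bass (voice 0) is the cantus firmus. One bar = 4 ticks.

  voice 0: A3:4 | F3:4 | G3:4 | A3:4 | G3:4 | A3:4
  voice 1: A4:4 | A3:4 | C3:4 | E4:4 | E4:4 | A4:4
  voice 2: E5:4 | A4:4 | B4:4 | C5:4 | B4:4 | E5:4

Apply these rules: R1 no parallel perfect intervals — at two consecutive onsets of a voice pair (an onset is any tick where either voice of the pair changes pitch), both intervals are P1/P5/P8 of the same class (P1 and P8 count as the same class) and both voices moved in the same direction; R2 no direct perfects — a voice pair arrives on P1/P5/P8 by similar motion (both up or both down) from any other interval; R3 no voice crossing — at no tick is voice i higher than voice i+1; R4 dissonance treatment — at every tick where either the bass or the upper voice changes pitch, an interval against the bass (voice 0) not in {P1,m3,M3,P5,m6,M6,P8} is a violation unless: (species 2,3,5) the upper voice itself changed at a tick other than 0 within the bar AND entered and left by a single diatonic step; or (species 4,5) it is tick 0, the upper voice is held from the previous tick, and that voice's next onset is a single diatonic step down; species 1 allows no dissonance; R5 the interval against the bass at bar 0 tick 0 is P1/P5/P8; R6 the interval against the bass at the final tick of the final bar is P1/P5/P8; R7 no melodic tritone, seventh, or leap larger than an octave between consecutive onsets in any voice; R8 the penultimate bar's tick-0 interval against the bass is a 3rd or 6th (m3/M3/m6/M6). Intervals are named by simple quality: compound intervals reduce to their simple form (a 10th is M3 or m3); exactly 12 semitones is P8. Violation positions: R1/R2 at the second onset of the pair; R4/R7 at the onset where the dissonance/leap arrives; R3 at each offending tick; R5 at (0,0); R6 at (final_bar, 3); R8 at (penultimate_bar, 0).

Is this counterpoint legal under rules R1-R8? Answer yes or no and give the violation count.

No (10 violations)

bar 0: v0=A3 v1=A4 v2=E5 (P5)
bar 1: v0=F3 v1=A3 v2=A4 (M3)
bar 2: v0=G3 v1=C3 v2=B4 (M3)
bar 3: v0=A3 v1=E4 v2=C5 (m3)
bar 4: v0=G3 v1=E4 v2=B4 (M3)
bar 5: v0=A3 v1=A4 v2=E5 (P5)
  R2 @ bar1.0: A4/E5 P5 -> A3/A4 P8 similar
  R3 @ bar2.0: G3 above C3
  R3 @ bar2.1: G3 above C3
  R3 @ bar2.2: G3 above C3
  R3 @ bar2.3: G3 above C3
  R1 @ bar3.0: G3/C3 P5 -> A3/E4 P5 similar
  R7 @ bar3.0: C3->E4 leap 16st
  R1 @ bar5.0: E4/B4 P5 -> A4/E5 P5 similar
  R2 @ bar5.0: G3/E4 M6 -> A3/A4 P8 similar
  R2 @ bar5.0: G3/B4 M3 -> A3/E5 P5 similar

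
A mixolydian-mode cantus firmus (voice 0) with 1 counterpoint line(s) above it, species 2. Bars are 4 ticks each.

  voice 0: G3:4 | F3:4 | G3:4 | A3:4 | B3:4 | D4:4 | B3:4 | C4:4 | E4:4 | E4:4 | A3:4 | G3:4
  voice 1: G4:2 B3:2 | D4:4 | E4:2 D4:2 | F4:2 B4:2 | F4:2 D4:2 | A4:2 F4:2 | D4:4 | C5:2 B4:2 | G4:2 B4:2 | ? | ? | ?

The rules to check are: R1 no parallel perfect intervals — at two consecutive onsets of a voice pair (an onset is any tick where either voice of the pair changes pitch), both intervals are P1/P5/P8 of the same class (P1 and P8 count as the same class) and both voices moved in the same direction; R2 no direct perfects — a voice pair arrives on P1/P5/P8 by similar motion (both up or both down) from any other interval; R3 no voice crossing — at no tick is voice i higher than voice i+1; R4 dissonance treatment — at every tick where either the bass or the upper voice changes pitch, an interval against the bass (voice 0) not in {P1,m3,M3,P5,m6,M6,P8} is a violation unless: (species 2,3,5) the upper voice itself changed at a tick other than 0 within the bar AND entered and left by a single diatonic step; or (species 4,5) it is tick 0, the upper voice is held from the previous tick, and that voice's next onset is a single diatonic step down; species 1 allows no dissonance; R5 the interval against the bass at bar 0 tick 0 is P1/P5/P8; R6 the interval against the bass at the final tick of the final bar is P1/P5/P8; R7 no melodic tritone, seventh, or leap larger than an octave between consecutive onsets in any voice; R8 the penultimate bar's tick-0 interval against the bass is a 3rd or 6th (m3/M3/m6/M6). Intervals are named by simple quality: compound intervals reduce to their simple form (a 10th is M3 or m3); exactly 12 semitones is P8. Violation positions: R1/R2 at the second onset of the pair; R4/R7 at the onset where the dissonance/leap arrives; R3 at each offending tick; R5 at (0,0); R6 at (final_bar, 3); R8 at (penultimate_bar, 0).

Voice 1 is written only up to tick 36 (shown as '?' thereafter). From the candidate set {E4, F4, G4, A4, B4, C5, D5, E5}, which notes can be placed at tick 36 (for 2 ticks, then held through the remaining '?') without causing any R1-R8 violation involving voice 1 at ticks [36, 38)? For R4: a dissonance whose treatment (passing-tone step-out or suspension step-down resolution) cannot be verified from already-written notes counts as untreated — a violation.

{B4, C5, E4, E5, G4}

E4: legal
F4: violates R4,R7
G4: legal
A4: violates R4
B4: legal
C5: legal
D5: violates R4
E5: legal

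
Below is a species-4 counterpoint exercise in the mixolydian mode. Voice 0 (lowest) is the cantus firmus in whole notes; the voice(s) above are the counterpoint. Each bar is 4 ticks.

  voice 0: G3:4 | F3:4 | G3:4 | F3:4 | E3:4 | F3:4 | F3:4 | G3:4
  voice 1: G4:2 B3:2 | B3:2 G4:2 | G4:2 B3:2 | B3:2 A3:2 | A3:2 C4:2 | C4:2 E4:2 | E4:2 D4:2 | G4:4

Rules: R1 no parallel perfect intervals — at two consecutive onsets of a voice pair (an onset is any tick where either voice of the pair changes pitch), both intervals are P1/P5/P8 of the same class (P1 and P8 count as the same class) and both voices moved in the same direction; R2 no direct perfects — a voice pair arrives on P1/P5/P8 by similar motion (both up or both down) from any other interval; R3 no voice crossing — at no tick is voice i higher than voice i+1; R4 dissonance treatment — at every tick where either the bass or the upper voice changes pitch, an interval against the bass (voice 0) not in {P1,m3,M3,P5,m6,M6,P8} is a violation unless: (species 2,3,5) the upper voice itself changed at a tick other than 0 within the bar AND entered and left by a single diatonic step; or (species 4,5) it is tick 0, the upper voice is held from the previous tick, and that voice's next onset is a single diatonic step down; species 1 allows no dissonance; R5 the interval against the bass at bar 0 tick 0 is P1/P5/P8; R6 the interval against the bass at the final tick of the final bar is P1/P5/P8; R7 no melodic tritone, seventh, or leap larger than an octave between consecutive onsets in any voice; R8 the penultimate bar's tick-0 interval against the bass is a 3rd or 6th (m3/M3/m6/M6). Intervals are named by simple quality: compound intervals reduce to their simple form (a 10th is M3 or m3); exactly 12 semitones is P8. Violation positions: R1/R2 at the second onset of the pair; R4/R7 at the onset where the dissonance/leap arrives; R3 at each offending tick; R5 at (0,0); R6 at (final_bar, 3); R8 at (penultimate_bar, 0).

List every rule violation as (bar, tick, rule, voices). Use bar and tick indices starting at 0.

(1, 0, R4, (0, 1))
(1, 2, R4, (0, 1))
(4, 0, R4, (0, 1))
(5, 2, R4, (0, 1))
(6, 0, R8, (0, 1))
(7, 0, R2, (0, 1))

bar 0: v0=G3 v1=G4 downbeat P8
bar 1: v0=F3 v1=B3 downbeat TT
bar 2: v0=G3 v1=G4 downbeat P8
bar 3: v0=F3 v1=B3 downbeat TT
bar 4: v0=E3 v1=A3 downbeat P4
bar 5: v0=F3 v1=C4 downbeat P5
bar 6: v0=F3 v1=E4 downbeat M7
bar 7: v0=G3 v1=G4 downbeat P8
  -> R4 @ bar 1 tick 0 v(0, 1): F3/B3 TT untreated
  -> R4 @ bar 1 tick 2 v(0, 1): F3/G4 M2 untreated
  -> R4 @ bar 4 tick 0 v(0, 1): E3/A3 P4 untreated
  -> R4 @ bar 5 tick 2 v(0, 1): F3/E4 M7 untreated
  -> R8 @ bar 6 tick 0 v(0, 1): penult M7 not 3rd/6th
  -> R2 @ bar 7 tick 0 v(0, 1): F3/D4 M6 -> G3/G4 P8 similar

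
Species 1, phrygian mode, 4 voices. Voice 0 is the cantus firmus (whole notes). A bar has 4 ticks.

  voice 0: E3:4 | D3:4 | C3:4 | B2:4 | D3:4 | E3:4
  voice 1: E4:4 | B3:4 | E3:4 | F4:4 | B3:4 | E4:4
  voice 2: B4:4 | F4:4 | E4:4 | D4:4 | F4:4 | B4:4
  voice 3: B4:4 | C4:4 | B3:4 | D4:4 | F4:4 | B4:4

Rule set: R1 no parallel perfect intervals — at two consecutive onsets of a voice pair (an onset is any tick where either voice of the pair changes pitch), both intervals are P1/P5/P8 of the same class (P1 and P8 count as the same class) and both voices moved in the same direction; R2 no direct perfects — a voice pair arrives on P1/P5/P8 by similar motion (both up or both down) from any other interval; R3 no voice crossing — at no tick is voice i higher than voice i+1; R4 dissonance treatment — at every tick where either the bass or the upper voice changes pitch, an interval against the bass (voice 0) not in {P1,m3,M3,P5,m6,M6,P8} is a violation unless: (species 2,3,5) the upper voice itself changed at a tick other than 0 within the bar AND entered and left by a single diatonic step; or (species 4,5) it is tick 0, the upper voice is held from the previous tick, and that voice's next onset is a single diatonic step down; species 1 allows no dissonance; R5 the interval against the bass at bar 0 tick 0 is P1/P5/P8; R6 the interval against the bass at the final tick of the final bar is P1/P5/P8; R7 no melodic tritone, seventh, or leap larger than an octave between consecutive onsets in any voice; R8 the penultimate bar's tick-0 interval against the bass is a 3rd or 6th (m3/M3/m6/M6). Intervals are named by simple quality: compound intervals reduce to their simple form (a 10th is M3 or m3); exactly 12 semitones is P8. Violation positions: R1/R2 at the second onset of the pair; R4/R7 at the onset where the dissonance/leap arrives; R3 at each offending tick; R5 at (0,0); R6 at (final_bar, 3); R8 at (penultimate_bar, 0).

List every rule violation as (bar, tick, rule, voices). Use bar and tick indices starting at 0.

bar 0: v0=E3 v1=E4 v2=B4 v3=B4 downbeat P5
bar 1: v0=D3 v1=B3 v2=F4 v3=C4 downbeat m7
bar 2: v0=C3 v1=E3 v2=E4 v3=B3 downbeat M7
bar 3: v0=B2 v1=F4 v2=D4 v3=D4 downbeat m3
bar 4: v0=D3 v1=B3 v2=F4 v3=F4 downbeat m3
bar 5: v0=E3 v1=E4 v2=B4 v3=B4 downbeat P5
  -> R3 @ bar 1 tick 0 v(2, 3): F4 above C4
  -> R4 @ bar 1 tick 0 v(0, 3): D3/C4 m7 untreated
  -> R7 @ bar 1 tick 0 v(2,): B4->F4 leap 6st
  -> R7 @ bar 1 tick 0 v(3,): B4->C4 leap 11st
  -> R3 @ bar 1 tick 1 v(2, 3): F4 above C4
  -> R3 @ bar 1 tick 2 v(2, 3): F4 above C4
  -> R3 @ bar 1 tick 3 v(2, 3): F4 above C4
  -> R2 @ bar 2 tick 0 v(1, 2): B3/F4 TT -> E3/E4 P8 similar
  -> R2 @ bar 2 tick 0 v(1, 3): B3/C4 m2 -> E3/B3 P5 similar
  -> R3 @ bar 2 tick 0 v(2, 3): E4 above B3
  -> R4 @ bar 2 tick 0 v(0, 3): C3/B3 M7 untreated
  -> R3 @ bar 2 tick 1 v(2, 3): E4 above B3
  -> R3 @ bar 2 tick 2 v(2, 3): E4 above B3
  -> R3 @ bar 2 tick 3 v(2, 3): E4 above B3
  -> R3 @ bar 3 tick 0 v(1, 2): F4 above D4
  -> R4 @ bar 3 tick 0 v(0, 1): B2/F4 TT untreated
  -> R7 @ bar 3 tick 0 v(1,): E3->F4 leap 13st
  -> R3 @ bar 3 tick 1 v(1, 2): F4 above D4
  -> R3 @ bar 3 tick 2 v(1, 2): F4 above D4
  -> R3 @ bar 3 tick 3 v(1, 2): F4 above D4
  -> R1 @ bar 4 tick 0 v(2, 3): D4/D4 P1 -> F4/F4 P1 similar
  -> R7 @ bar 4 tick 0 v(1,): F4->B3 leap 6st
  -> R1 @ bar 5 tick 0 v(2, 3): F4/F4 P1 -> B4/B4 P1 similar
  -> R2 @ bar 5 tick 0 v(0, 1): D3/B3 M6 -> E3/E4 P8 similar
  -> R2 @ bar 5 tick 0 v(0, 2): D3/F4 m3 -> E3/B4 P5 similar
  -> R2 @ bar 5 tick 0 v(0, 3): D3/F4 m3 -> E3/B4 P5 similar
  -> R2 @ bar 5 tick 0 v(1, 2): B3/F4 TT -> E4/B4 P5 similar
  -> R2 @ bar 5 tick 0 v(1, 3): B3/F4 TT -> E4/B4 P5 similar
  -> R7 @ bar 5 tick 0 v(2,): F4->B4 leap 6st
  -> R7 @ bar 5 tick 0 v(3,): F4->B4 leap 6st

(1, 0, R3, (2, 3))
(1, 0, R4, (0, 3))
(1, 0, R7, (2,))
(1, 0, R7, (3,))
(1, 1, R3, (2, 3))
(1, 2, R3, (2, 3))
(1, 3, R3, (2, 3))
(2, 0, R2, (1, 2))
(2, 0, R2, (1, 3))
(2, 0, R3, (2, 3))
(2, 0, R4, (0, 3))
(2, 1, R3, (2, 3))
(2, 2, R3, (2, 3))
(2, 3, R3, (2, 3))
(3, 0, R3, (1, 2))
(3, 0, R4, (0, 1))
(3, 0, R7, (1,))
(3, 1, R3, (1, 2))
(3, 2, R3, (1, 2))
(3, 3, R3, (1, 2))
(4, 0, R1, (2, 3))
(4, 0, R7, (1,))
(5, 0, R1, (2, 3))
(5, 0, R2, (0, 1))
(5, 0, R2, (0, 2))
(5, 0, R2, (0, 3))
(5, 0, R2, (1, 2))
(5, 0, R2, (1, 3))
(5, 0, R7, (2,))
(5, 0, R7, (3,))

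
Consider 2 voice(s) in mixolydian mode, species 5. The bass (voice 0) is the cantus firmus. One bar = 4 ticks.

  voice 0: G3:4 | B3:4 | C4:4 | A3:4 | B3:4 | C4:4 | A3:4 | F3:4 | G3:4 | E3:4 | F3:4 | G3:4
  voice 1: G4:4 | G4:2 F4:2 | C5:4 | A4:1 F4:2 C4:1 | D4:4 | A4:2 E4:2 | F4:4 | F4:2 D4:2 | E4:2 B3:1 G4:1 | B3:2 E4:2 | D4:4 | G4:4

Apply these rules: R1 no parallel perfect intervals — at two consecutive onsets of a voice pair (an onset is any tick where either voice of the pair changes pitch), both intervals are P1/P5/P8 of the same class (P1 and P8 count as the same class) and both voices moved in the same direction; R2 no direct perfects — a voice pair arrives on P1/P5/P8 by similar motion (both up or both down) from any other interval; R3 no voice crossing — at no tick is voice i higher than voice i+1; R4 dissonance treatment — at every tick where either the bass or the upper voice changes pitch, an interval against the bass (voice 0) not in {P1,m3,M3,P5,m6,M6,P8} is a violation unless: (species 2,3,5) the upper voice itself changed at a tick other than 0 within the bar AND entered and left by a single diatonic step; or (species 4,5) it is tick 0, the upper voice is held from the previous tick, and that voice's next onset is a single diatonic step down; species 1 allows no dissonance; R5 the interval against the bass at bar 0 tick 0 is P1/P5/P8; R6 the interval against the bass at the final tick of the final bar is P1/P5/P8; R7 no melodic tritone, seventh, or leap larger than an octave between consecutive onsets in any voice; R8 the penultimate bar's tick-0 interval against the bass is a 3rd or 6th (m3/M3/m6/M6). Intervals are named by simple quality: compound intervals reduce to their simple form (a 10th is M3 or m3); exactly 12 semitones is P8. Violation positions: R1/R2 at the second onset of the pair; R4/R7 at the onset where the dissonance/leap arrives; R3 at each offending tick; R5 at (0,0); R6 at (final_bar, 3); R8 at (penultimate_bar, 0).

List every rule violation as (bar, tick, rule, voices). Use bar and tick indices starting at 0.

(1, 2, R4, (0, 1))
(2, 0, R2, (0, 1))
(3, 0, R1, (0, 1))
(9, 0, R2, (0, 1))
(11, 0, R2, (0, 1))

bar 0: v0=G3 v1=G4 downbeat P8
bar 1: v0=B3 v1=G4 downbeat m6
bar 2: v0=C4 v1=C5 downbeat P8
bar 3: v0=A3 v1=A4 downbeat P8
bar 4: v0=B3 v1=D4 downbeat m3
bar 5: v0=C4 v1=A4 downbeat M6
bar 6: v0=A3 v1=F4 downbeat m6
bar 7: v0=F3 v1=F4 downbeat P8
bar 8: v0=G3 v1=E4 downbeat M6
bar 9: v0=E3 v1=B3 downbeat P5
bar 10: v0=F3 v1=D4 downbeat M6
bar 11: v0=G3 v1=G4 downbeat P8
  -> R4 @ bar 1 tick 2 v(0, 1): B3/F4 TT untreated
  -> R2 @ bar 2 tick 0 v(0, 1): B3/F4 TT -> C4/C5 P8 similar
  -> R1 @ bar 3 tick 0 v(0, 1): C4/C5 P8 -> A3/A4 P8 similar
  -> R2 @ bar 9 tick 0 v(0, 1): G3/G4 P8 -> E3/B3 P5 similar
  -> R2 @ bar 11 tick 0 v(0, 1): F3/D4 M6 -> G3/G4 P8 similar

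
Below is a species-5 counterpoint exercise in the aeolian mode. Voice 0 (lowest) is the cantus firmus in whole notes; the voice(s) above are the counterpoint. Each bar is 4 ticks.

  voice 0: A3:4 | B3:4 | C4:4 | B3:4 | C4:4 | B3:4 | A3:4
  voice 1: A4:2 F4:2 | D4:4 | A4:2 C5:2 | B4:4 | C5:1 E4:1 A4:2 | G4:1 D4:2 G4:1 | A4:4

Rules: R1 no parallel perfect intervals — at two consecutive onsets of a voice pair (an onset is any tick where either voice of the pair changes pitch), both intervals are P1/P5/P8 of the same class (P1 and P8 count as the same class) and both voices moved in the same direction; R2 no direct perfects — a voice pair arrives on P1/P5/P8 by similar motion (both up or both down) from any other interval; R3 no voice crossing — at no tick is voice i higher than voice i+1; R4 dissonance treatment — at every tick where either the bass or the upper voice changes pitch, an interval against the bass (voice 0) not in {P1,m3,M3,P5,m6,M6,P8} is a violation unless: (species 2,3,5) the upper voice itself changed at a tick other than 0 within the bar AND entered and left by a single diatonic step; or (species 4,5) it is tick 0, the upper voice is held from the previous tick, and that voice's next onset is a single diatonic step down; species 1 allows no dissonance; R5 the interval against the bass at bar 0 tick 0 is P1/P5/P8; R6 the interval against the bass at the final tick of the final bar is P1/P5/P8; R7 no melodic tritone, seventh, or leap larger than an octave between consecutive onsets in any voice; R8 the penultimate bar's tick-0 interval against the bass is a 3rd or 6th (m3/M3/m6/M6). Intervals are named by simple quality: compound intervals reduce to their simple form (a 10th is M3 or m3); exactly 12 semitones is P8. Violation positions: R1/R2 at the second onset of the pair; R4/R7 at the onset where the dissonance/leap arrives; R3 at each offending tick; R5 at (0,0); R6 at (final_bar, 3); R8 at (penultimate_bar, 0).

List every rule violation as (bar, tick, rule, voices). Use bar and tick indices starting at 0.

bar 0: v0=A3 v1=A4 downbeat P8
bar 1: v0=B3 v1=D4 downbeat m3
bar 2: v0=C4 v1=A4 downbeat M6
bar 3: v0=B3 v1=B4 downbeat P8
bar 4: v0=C4 v1=C5 downbeat P8
bar 5: v0=B3 v1=G4 downbeat m6
bar 6: v0=A3 v1=A4 downbeat P8
  -> R1 @ bar 3 tick 0 v(0, 1): C4/C5 P8 -> B3/B4 P8 similar
  -> R1 @ bar 4 tick 0 v(0, 1): B3/B4 P8 -> C4/C5 P8 similar

(3, 0, R1, (0, 1))
(4, 0, R1, (0, 1))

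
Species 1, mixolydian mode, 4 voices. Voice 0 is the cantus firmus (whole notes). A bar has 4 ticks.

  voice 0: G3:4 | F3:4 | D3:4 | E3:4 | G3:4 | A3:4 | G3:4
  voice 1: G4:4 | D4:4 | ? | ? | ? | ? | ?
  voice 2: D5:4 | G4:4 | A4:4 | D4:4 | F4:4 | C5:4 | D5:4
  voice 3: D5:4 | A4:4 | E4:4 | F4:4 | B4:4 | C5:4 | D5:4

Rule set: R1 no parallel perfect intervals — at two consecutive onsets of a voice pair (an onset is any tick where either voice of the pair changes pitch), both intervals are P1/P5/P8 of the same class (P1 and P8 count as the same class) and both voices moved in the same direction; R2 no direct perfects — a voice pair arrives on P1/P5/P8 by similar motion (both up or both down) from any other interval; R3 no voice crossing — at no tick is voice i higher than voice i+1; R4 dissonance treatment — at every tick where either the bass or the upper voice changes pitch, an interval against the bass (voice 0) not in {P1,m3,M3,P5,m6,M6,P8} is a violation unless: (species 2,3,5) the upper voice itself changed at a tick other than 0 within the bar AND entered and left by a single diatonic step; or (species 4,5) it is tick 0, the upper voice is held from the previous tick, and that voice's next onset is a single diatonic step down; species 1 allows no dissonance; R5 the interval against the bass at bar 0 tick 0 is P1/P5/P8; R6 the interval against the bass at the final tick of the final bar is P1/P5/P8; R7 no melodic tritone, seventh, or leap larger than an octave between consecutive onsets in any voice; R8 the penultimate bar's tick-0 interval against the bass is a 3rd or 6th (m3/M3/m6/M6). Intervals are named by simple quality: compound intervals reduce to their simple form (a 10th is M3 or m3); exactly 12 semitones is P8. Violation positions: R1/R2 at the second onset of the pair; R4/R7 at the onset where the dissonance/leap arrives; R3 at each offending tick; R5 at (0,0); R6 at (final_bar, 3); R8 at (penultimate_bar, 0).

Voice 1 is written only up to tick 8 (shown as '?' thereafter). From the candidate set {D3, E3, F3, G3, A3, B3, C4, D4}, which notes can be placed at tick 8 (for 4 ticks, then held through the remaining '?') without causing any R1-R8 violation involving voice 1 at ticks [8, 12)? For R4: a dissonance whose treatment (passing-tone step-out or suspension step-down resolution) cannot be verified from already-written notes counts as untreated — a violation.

{B3, D4, F3}

D3: violates R2
E3: violates R2,R4,R7
F3: legal
G3: violates R4
A3: violates R1,R2
B3: legal
C4: violates R4
D4: legal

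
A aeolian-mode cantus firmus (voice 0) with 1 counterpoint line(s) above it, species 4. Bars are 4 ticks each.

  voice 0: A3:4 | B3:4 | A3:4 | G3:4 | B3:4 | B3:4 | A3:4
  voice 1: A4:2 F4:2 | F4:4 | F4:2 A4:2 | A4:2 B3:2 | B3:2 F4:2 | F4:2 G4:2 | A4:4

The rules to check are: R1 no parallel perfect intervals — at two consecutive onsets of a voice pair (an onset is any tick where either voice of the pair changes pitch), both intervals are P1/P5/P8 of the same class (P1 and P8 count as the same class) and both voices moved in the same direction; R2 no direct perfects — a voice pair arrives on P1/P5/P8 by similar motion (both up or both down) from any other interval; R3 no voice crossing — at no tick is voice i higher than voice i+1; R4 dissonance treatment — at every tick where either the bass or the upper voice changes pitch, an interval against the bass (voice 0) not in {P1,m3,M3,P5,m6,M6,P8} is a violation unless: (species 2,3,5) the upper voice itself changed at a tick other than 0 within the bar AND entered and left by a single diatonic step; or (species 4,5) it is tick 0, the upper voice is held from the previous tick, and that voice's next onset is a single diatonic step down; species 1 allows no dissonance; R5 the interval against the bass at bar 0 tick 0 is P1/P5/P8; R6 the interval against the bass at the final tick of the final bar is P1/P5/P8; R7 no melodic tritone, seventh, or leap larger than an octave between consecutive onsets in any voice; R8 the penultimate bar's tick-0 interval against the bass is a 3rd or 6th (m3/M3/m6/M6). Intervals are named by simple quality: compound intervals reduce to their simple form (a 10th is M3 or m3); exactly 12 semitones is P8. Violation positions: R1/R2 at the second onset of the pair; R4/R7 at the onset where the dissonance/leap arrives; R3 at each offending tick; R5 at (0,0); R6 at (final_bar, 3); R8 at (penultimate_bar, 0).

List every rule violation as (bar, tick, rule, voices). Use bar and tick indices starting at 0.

bar 0: v0=A3 v1=A4 downbeat P8
bar 1: v0=B3 v1=F4 downbeat TT
bar 2: v0=A3 v1=F4 downbeat m6
bar 3: v0=G3 v1=A4 downbeat M2
bar 4: v0=B3 v1=B3 downbeat P1
bar 5: v0=B3 v1=F4 downbeat TT
bar 6: v0=A3 v1=A4 downbeat P8
  -> R4 @ bar 1 tick 0 v(0, 1): B3/F4 TT untreated
  -> R4 @ bar 3 tick 0 v(0, 1): G3/A4 M2 untreated
  -> R7 @ bar 3 tick 2 v(1,): A4->B3 leap 10st
  -> R4 @ bar 4 tick 2 v(0, 1): B3/F4 TT untreated
  -> R7 @ bar 4 tick 2 v(1,): B3->F4 leap 6st
  -> R8 @ bar 5 tick 0 v(0, 1): penult TT not 3rd/6th

(1, 0, R4, (0, 1))
(3, 0, R4, (0, 1))
(3, 2, R7, (1,))
(4, 2, R4, (0, 1))
(4, 2, R7, (1,))
(5, 0, R8, (0, 1))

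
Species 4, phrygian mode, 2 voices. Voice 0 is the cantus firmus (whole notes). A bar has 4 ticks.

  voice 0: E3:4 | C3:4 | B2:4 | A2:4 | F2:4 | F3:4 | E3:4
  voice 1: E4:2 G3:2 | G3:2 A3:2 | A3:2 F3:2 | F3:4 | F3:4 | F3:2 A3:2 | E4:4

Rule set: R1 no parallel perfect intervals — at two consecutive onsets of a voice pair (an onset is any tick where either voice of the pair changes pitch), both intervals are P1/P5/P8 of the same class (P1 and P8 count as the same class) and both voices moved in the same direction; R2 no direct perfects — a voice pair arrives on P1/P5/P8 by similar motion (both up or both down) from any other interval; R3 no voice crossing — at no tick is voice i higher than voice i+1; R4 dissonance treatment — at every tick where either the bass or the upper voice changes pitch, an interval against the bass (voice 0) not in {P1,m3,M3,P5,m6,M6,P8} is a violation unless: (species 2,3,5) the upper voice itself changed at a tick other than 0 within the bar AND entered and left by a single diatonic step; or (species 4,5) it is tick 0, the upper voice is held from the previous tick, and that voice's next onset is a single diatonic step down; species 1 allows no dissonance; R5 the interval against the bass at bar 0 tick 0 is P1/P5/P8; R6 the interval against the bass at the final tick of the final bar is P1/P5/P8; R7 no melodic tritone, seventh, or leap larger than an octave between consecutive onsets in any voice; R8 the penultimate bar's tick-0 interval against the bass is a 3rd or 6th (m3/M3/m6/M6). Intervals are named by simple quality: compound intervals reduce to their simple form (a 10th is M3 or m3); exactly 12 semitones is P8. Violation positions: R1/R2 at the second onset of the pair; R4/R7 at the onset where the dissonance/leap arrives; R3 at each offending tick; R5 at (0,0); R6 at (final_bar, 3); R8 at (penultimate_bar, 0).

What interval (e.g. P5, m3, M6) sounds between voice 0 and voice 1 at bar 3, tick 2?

voice 0=A2 voice 1=F3 -> m6

m6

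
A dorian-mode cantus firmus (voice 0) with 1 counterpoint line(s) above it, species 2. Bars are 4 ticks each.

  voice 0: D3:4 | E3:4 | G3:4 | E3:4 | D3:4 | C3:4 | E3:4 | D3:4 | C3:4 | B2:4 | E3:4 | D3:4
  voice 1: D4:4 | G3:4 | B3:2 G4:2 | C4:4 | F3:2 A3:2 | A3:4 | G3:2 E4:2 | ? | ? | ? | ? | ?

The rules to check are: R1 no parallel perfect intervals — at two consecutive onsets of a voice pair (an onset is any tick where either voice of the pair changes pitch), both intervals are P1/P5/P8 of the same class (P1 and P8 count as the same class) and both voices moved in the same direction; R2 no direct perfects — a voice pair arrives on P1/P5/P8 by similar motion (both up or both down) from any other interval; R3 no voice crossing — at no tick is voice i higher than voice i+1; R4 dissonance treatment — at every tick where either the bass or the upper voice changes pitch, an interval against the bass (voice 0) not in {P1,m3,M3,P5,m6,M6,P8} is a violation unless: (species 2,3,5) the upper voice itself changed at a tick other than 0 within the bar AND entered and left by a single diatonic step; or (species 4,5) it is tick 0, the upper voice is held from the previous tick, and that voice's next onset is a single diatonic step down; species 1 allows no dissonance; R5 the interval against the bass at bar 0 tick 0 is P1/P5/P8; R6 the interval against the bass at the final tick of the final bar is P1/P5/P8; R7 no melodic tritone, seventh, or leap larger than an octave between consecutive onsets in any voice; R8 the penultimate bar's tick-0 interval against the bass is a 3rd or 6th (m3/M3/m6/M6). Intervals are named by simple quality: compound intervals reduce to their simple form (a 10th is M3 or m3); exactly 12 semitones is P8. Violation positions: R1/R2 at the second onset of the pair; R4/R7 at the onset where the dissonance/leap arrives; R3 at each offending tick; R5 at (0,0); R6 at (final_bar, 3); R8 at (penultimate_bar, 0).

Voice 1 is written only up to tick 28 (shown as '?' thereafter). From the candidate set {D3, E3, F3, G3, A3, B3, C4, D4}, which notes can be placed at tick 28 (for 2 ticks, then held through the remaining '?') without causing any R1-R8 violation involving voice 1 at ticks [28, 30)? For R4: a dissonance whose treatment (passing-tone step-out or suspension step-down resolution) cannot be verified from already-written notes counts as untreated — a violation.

D3: violates R1,R7
E3: violates R4
F3: violates R7
G3: violates R4
A3: violates R2
B3: legal
C4: violates R4
D4: violates R1

{B3}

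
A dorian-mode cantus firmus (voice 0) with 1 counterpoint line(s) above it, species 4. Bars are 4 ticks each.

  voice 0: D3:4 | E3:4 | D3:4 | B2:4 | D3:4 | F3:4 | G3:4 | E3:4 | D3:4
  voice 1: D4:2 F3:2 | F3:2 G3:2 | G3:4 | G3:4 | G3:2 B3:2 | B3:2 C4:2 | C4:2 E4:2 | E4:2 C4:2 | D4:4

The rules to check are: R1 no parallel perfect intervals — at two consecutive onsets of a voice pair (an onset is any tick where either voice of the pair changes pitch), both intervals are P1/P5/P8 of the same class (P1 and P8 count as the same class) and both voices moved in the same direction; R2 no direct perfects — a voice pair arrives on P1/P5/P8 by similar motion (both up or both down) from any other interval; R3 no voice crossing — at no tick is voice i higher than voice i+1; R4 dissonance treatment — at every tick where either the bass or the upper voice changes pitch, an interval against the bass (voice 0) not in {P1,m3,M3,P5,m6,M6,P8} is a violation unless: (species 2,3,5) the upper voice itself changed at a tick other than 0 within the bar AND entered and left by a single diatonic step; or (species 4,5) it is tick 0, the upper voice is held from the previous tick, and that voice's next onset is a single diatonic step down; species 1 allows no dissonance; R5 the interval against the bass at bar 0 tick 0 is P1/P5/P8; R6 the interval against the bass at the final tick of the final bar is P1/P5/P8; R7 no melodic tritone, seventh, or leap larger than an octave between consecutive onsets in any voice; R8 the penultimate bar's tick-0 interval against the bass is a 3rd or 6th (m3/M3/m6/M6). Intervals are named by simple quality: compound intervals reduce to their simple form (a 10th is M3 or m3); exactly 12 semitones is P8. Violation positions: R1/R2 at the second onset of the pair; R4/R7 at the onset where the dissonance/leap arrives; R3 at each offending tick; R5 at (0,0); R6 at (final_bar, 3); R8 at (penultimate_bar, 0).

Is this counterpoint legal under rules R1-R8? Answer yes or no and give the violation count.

bar 0: v0=D3 v1=D4 (P8)
bar 1: v0=E3 v1=F3 (m2)
bar 2: v0=D3 v1=G3 (P4)
bar 3: v0=B2 v1=G3 (m6)
bar 4: v0=D3 v1=G3 (P4)
bar 5: v0=F3 v1=B3 (TT)
bar 6: v0=G3 v1=C4 (P4)
bar 7: v0=E3 v1=E4 (P8)
bar 8: v0=D3 v1=D4 (P8)
  R4 @ bar1.0: E3/F3 m2 untreated
  R4 @ bar2.0: D3/G3 P4 untreated
  R4 @ bar4.0: D3/G3 P4 untreated
  R4 @ bar5.0: F3/B3 TT untreated
  R4 @ bar6.0: G3/C4 P4 untreated
  R8 @ bar7.0: penult P8 not 3rd/6th

No (6 violations)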